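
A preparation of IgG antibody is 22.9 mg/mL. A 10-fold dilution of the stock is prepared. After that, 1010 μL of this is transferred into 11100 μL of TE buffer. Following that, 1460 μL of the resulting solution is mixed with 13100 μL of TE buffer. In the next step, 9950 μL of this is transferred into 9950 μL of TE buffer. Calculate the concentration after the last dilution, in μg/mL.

Overall dilution factor = 10 × 11.99 × 9.973 × 2 = 2391.
22.9 mg/mL / 2391 = 9.58 × 10⁻³ mg/mL = 9.58 μg/mL.

9.58 μg/mL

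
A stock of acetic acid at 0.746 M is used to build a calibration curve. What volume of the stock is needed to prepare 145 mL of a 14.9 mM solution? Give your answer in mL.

14.9 mM = 0.0149 M.
V₁ = C₂V₂/C₁ = 0.0149 × 145 / 0.746 = 2.90 mL.

2.90 mL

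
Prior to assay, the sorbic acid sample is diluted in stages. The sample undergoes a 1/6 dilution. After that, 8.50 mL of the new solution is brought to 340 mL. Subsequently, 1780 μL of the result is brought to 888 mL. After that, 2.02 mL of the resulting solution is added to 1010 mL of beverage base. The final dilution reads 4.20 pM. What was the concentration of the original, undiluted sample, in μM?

Overall dilution factor = 6 × 40 × 498.9 × 501 = 6.00 × 10⁷.
Original = 4.20 pM × 6.00 × 10⁷ = 2.52 × 10⁸ pM = 252 μM.

252 μM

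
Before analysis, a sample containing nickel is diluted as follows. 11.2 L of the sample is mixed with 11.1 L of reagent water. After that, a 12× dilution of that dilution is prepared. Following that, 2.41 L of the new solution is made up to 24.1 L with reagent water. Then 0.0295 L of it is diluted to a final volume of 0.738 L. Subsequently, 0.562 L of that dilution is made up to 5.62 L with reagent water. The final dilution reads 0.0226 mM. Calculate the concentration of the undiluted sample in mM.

1350 mM

Overall dilution factor = 1.991 × 12 × 10 × 25.02 × 10 = 5.98 × 10⁴.
Original = 0.0226 mM × 5.98 × 10⁴ = 1351 mM.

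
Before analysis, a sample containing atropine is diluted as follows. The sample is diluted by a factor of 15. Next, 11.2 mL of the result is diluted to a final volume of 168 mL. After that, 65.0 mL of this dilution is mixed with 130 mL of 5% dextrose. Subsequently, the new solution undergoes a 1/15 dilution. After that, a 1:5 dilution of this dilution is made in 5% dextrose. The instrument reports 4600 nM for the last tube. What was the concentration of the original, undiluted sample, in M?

Overall dilution factor = 15 × 15 × 3 × 15 × 5 = 5.06 × 10⁴.
Original = 4600 nM × 5.06 × 10⁴ = 2.33 × 10⁸ nM = 0.233 M.

0.233 M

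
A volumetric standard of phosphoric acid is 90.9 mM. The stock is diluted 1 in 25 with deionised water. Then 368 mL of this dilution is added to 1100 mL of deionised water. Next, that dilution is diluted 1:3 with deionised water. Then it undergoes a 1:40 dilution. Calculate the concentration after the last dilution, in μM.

Overall dilution factor = 25 × 3.989 × 3 × 40 = 1.20 × 10⁴.
90.9 mM / 1.20 × 10⁴ = 7.60 × 10⁻³ mM = 7.60 μM.

7.60 μM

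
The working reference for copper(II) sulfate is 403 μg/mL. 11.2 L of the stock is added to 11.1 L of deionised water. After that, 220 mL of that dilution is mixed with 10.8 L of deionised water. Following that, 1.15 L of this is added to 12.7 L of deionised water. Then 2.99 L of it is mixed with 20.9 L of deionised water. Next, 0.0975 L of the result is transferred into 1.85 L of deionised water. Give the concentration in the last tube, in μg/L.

2.10 μg/L

Overall dilution factor = 1.991 × 50.09 × 12.04 × 7.990 × 19.97 = 1.92 × 10⁵.
403 μg/mL / 1.92 × 10⁵ = 2.10 × 10⁻³ μg/mL = 2.10 μg/L.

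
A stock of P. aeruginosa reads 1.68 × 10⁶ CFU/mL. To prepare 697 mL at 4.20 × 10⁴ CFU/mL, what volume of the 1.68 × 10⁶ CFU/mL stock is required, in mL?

V₁ = C₂V₂/C₁ = 4.20 × 10⁴ × 697 / 1.68 × 10⁶ = 17.4 mL.

17.4 mL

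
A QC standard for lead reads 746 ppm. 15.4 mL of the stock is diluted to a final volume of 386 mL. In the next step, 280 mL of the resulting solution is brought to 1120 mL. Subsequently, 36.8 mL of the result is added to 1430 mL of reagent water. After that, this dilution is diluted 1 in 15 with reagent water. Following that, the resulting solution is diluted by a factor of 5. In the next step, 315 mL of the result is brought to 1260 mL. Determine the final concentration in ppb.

Overall dilution factor = 25.06 × 4 × 39.86 × 15 × 5 × 4 = 1.20 × 10⁶.
746 ppm / 1.20 × 10⁶ = 6.22 × 10⁻⁴ ppm = 0.622 ppb.

0.622 ppb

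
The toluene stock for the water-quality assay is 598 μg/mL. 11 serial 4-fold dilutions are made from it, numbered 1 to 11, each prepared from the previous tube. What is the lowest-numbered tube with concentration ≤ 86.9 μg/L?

Tube n has concentration 598 μg/mL / 4ⁿ.
Need 4ⁿ ≥ 598 μg/mL / 86.9 μg/L = 6881, so n ≥ 6.37.
First such tube: n = 7.

tube 7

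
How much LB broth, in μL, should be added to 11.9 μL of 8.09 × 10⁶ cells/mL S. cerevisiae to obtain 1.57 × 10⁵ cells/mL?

V₂ = C₁V₁/C₂ = 8.09 × 10⁶ × 11.9 / 1.57 × 10⁵ = 613 μL.
Diluent to add = V₂ − V₁ = 613 − 11.9 = 601 μL.

601 μL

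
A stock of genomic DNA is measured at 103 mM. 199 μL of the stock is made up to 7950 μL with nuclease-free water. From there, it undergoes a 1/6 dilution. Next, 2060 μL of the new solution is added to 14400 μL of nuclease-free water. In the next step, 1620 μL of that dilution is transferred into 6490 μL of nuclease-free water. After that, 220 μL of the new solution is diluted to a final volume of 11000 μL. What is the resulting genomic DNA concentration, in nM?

Overall dilution factor = 39.95 × 6 × 7.990 × 5.006 × 50 = 4.79 × 10⁵.
103 mM / 4.79 × 10⁵ = 2.15 × 10⁻⁴ mM = 215 nM.

215 nM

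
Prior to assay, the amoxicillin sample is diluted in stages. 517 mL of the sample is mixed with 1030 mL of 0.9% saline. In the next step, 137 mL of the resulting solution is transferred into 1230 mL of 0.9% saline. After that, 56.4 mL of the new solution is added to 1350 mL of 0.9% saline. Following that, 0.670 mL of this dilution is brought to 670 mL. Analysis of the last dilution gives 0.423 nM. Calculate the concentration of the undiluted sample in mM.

0.315 mM

Overall dilution factor = 2.992 × 9.978 × 24.94 × 1000 = 7.45 × 10⁵.
Original = 0.423 nM × 7.45 × 10⁵ = 3.15 × 10⁵ nM = 0.315 mM.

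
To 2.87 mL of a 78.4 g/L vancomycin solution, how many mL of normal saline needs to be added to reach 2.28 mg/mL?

2.28 mg/mL = 2.28 g/L.
V₂ = C₁V₁/C₂ = 78.4 × 2.87 / 2.28 = 98.7 mL.
Diluent to add = V₂ − V₁ = 98.7 − 2.87 = 95.8 mL.

95.8 mL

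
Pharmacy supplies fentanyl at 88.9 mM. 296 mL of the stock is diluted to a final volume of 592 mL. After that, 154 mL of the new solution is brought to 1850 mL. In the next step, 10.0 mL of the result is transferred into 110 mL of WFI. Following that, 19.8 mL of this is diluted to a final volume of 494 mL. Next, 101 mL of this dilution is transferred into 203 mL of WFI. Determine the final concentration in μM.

4.11 μM

Overall dilution factor = 2 × 12.01 × 12 × 24.95 × 3.010 = 2.17 × 10⁴.
88.9 mM / 2.17 × 10⁴ = 4.11 × 10⁻³ mM = 4.11 μM.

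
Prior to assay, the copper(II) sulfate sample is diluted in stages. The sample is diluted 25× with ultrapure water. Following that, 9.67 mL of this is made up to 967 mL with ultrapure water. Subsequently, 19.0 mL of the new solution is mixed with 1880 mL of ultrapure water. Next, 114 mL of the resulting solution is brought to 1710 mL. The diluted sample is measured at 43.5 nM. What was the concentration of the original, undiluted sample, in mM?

Overall dilution factor = 25 × 100 × 99.95 × 15 = 3.75 × 10⁶.
Original = 43.5 nM × 3.75 × 10⁶ = 1.63 × 10⁸ nM = 163 mM.

163 mM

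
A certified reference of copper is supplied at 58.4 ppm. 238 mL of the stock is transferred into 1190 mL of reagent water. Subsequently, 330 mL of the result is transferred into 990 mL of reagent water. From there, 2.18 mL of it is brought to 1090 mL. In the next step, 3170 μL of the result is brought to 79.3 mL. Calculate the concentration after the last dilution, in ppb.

Overall dilution factor = 6 × 4 × 500 × 25.02 = 3.00 × 10⁵.
58.4 ppm / 3.00 × 10⁵ = 1.95 × 10⁻⁴ ppm = 0.195 ppb.

0.195 ppb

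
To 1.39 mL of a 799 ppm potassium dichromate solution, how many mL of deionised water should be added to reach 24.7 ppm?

43.6 mL

V₂ = C₁V₁/C₂ = 799 × 1.39 / 24.7 = 45.0 mL.
Diluent to add = V₂ − V₁ = 45.0 − 1.39 = 43.6 mL.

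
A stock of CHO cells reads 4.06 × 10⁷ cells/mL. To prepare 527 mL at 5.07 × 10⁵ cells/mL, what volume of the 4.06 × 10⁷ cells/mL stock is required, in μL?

6580 μL

V₁ = C₂V₂/C₁ = 5.07 × 10⁵ × 527 / 4.06 × 10⁷ = 6.58 mL = 6580 μL.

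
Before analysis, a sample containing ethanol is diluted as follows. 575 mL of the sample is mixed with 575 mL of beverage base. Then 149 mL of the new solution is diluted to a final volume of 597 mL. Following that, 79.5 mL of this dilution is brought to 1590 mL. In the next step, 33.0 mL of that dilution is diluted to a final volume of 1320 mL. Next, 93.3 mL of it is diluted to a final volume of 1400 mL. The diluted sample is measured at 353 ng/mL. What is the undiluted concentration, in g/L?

34.0 g/L

Overall dilution factor = 2 × 4.007 × 20 × 40 × 15.01 = 9.62 × 10⁴.
Original = 353 ng/mL × 9.62 × 10⁴ = 3.40 × 10⁷ ng/mL = 34.0 g/L.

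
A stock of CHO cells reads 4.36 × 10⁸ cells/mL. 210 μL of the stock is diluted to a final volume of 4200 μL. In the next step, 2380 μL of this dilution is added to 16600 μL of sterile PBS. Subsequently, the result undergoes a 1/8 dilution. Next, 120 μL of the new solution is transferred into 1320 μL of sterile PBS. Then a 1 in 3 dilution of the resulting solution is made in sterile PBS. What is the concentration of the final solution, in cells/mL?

Overall dilution factor = 20 × 7.975 × 8 × 12 × 3 = 4.59 × 10⁴.
4.36 × 10⁸ cells/mL / 4.59 × 10⁴ = 9490 cells/mL.

9490 cells/mL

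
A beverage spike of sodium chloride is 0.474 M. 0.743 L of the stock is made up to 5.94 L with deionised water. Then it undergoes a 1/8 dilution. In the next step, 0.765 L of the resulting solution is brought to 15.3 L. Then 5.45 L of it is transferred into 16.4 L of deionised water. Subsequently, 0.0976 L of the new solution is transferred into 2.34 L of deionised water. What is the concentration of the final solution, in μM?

3.70 μM

Overall dilution factor = 7.995 × 8 × 20 × 4.009 × 24.98 = 1.28 × 10⁵.
0.474 M / 1.28 × 10⁵ = 3.70 × 10⁻⁶ M = 3.70 μM.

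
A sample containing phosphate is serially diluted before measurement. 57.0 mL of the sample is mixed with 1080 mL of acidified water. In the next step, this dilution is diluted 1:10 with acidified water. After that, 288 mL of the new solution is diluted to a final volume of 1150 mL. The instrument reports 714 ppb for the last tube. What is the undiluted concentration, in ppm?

569 ppm

Overall dilution factor = 19.95 × 10 × 3.993 = 797.
Original = 714 ppb × 797 = 5.69 × 10⁵ ppb = 569 ppm.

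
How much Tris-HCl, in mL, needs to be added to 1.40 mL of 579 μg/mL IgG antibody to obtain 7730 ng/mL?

103 mL

7730 ng/mL = 7.73 μg/mL.
V₂ = C₁V₁/C₂ = 579 × 1.40 / 7.73 = 105 mL.
Diluent to add = V₂ − V₁ = 105 − 1.40 = 103 mL.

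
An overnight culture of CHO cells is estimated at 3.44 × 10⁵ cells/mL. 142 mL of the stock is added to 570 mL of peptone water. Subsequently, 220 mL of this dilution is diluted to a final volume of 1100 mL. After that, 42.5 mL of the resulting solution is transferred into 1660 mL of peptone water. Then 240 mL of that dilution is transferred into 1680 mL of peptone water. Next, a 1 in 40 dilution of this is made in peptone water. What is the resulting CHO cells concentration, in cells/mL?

Overall dilution factor = 5.014 × 5 × 40.06 × 8 × 40 = 3.21 × 10⁵.
3.44 × 10⁵ cells/mL / 3.21 × 10⁵ = 1.07 cells/mL.

1.07 cells/mL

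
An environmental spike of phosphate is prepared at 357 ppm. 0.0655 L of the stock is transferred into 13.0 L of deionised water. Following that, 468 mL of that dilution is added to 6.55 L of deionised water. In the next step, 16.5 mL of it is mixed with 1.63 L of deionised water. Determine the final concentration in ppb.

1.20 ppb

Overall dilution factor = 199.5 × 15.00 × 99.79 = 2.98 × 10⁵.
357 ppm / 2.98 × 10⁵ = 1.20 × 10⁻³ ppm = 1.20 ppb.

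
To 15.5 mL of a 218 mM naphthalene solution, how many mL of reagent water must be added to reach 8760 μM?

370 mL

8760 μM = 8.76 mM.
V₂ = C₁V₁/C₂ = 218 × 15.5 / 8.76 = 386 mL.
Diluent to add = V₂ − V₁ = 386 − 15.5 = 370 mL.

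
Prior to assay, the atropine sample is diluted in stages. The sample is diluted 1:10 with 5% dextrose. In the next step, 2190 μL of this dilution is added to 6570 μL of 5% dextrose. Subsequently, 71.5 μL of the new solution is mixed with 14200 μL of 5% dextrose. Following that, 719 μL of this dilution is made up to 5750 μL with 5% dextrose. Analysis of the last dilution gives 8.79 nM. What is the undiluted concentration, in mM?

Overall dilution factor = 10 × 4 × 199.6 × 7.997 = 6.39 × 10⁴.
Original = 8.79 nM × 6.39 × 10⁴ = 5.61 × 10⁵ nM = 0.561 mM.

0.561 mM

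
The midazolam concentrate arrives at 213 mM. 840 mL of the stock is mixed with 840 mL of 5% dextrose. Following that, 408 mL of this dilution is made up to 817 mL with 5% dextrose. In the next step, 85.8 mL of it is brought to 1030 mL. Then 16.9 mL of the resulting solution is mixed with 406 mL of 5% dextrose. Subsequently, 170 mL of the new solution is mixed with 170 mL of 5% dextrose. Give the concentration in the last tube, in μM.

Overall dilution factor = 2 × 2.002 × 12.00 × 25.02 × 2 = 2406.
213 mM / 2406 = 0.0885 mM = 88.5 μM.

88.5 μM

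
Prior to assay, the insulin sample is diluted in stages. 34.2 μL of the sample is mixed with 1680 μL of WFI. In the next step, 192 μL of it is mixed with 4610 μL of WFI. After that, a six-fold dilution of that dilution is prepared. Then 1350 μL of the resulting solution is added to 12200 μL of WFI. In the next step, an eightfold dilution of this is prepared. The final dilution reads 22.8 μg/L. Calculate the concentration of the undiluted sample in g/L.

13.8 g/L

Overall dilution factor = 50.12 × 25.01 × 6 × 10.04 × 8 = 6.04 × 10⁵.
Original = 22.8 μg/L × 6.04 × 10⁵ = 1.38 × 10⁷ μg/L = 13.8 g/L.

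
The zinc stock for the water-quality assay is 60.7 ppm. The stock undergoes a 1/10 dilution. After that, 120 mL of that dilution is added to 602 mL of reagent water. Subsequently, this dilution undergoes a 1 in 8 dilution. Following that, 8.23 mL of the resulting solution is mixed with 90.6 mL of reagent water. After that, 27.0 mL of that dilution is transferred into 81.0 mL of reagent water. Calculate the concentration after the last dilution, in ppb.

Overall dilution factor = 10 × 6.017 × 8 × 12.01 × 4 = 2.31 × 10⁴.
60.7 ppm / 2.31 × 10⁴ = 2.63 × 10⁻³ ppm = 2.63 ppb.

2.63 ppb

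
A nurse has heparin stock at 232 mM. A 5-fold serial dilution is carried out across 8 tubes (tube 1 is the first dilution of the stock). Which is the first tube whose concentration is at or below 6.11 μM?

tube 7

Tube n has concentration 232 mM / 5ⁿ.
Need 5ⁿ ≥ 232 mM / 6.11 μM = 3.80 × 10⁴, so n ≥ 6.55.
First such tube: n = 7.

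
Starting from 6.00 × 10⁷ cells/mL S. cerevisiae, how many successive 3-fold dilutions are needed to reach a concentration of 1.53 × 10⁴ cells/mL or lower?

Need 3ⁿ ≥ 3922, so n ≥ log(3922)/log(3) = 7.53.
Minimum whole steps: n = 8.

8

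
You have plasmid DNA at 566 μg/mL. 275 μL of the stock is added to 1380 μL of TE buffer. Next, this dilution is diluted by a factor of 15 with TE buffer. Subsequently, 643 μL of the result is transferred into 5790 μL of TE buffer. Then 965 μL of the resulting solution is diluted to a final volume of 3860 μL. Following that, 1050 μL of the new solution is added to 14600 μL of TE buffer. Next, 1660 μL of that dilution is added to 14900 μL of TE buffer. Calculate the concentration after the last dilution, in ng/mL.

1.05 ng/mL

Overall dilution factor = 6.018 × 15 × 10.00 × 4 × 14.90 × 9.976 = 5.37 × 10⁵.
566 μg/mL / 5.37 × 10⁵ = 1.05 × 10⁻³ μg/mL = 1.05 ng/mL.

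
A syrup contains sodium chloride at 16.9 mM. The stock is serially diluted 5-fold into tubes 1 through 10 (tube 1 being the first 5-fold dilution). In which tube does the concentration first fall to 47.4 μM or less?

Tube n has concentration 16.9 mM / 5ⁿ.
Need 5ⁿ ≥ 16.9 mM / 47.4 μM = 357, so n ≥ 3.65.
First such tube: n = 4.

tube 4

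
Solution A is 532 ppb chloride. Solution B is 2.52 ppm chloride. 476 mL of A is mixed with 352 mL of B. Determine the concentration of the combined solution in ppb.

1380 ppb

C_B = 2.52 ppm = 2520 ppb.
C_mix = (C_A·V_A + C_B·V_B)/(V_A + V_B) = (532×476 + 2520×352) / 828.0 = 1377 ppb.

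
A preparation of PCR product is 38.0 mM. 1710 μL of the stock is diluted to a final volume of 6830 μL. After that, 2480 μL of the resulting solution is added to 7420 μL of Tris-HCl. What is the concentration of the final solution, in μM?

2380 μM

Overall dilution factor = 3.994 × 3.992 = 15.9.
38.0 mM / 15.9 = 2.38 mM = 2380 μM.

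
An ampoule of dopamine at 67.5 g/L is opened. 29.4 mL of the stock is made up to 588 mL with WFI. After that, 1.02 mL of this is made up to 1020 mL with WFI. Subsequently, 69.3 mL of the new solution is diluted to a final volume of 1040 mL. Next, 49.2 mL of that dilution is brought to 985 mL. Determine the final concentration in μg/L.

11.2 μg/L

Overall dilution factor = 20 × 1000 × 15.01 × 20.02 = 6.01 × 10⁶.
67.5 g/L / 6.01 × 10⁶ = 1.12 × 10⁻⁵ g/L = 11.2 μg/L.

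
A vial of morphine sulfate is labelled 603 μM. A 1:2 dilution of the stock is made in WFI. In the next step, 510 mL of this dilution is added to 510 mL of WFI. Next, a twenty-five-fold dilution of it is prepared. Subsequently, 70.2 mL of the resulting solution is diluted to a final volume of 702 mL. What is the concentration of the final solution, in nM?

Overall dilution factor = 2 × 2 × 25 × 10 = 1000.
603 μM / 1000 = 0.603 μM = 603 nM.

603 nM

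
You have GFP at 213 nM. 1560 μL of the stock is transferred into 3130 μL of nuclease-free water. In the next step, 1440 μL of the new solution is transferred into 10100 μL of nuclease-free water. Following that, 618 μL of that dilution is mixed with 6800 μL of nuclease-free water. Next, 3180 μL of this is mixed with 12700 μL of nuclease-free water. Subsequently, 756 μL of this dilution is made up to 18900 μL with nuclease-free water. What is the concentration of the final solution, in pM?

5.90 pM

Overall dilution factor = 3.006 × 8.014 × 12.00 × 4.994 × 25 = 3.61 × 10⁴.
213 nM / 3.61 × 10⁴ = 5.90 × 10⁻³ nM = 5.90 pM.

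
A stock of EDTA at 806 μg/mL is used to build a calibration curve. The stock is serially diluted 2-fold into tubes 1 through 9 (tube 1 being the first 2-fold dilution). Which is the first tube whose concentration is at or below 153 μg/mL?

tube 3

Tube n has concentration 806 μg/mL / 2ⁿ.
Need 2ⁿ ≥ 806 μg/mL / 153 μg/mL = 5.27, so n ≥ 2.40.
First such tube: n = 3.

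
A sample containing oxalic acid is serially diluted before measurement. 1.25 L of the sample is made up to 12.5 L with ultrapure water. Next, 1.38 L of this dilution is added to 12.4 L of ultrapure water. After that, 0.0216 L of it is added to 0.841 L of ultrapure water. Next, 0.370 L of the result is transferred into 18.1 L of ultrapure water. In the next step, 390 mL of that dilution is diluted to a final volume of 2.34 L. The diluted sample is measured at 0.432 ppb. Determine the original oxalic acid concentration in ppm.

516 ppm

Overall dilution factor = 10 × 9.986 × 39.94 × 49.92 × 6 = 1.19 × 10⁶.
Original = 0.432 ppb × 1.19 × 10⁶ = 5.16 × 10⁵ ppb = 516 ppm.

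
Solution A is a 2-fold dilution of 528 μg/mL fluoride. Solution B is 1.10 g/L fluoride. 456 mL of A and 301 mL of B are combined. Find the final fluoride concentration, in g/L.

C_A = 528 μg/mL / 2 = 264 μg/mL.
C_B = 1.10 g/L = 1100 μg/mL.
C_mix = (C_A·V_A + C_B·V_B)/(V_A + V_B) = (264×456 + 1100×301) / 757.0 = 596 μg/mL = 0.596 g/L.

0.596 g/L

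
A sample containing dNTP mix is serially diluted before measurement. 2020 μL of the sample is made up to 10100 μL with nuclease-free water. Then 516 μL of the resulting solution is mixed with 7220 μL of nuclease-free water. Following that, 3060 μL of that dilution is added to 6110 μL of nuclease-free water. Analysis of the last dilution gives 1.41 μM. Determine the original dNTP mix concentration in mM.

Overall dilution factor = 5 × 14.99 × 2.997 = 225.
Original = 1.41 μM × 225 = 317 μM = 0.317 mM.

0.317 mM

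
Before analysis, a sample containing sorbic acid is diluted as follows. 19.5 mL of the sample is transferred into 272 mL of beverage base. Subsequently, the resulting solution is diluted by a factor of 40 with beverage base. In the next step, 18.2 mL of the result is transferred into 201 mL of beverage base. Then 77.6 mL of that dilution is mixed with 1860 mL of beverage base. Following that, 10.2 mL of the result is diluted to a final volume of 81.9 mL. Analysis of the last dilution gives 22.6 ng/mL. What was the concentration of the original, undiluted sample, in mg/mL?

Overall dilution factor = 14.95 × 40 × 12.04 × 24.97 × 8.029 = 1.44 × 10⁶.
Original = 22.6 ng/mL × 1.44 × 10⁶ = 3.26 × 10⁷ ng/mL = 32.6 mg/mL.

32.6 mg/mL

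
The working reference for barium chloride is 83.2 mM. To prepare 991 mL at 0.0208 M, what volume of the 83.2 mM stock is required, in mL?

0.0208 M = 20.8 mM.
V₁ = C₂V₂/C₁ = 20.8 × 991 / 83.2 = 248 mL.

248 mL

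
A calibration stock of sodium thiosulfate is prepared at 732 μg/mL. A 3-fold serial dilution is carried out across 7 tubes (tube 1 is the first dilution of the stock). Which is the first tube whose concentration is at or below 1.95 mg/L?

tube 6

Tube n has concentration 732 μg/mL / 3ⁿ.
Need 3ⁿ ≥ 732 μg/mL / 1.95 mg/L = 375, so n ≥ 5.40.
First such tube: n = 6.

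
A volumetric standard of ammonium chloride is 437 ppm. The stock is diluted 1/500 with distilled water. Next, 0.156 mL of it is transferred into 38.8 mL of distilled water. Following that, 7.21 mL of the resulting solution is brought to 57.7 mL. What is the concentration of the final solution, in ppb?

Overall dilution factor = 500 × 249.7 × 8.003 = 9.99 × 10⁵.
437 ppm / 9.99 × 10⁵ = 4.37 × 10⁻⁴ ppm = 0.437 ppb.

0.437 ppb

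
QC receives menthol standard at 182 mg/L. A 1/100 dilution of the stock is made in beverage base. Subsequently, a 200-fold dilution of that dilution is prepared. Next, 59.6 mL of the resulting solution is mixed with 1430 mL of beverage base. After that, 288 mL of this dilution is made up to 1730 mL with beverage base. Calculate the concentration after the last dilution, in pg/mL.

Overall dilution factor = 100 × 200 × 24.99 × 6.007 = 3.00 × 10⁶.
182 mg/L / 3.00 × 10⁶ = 6.06 × 10⁻⁵ mg/L = 60.6 pg/mL.

60.6 pg/mL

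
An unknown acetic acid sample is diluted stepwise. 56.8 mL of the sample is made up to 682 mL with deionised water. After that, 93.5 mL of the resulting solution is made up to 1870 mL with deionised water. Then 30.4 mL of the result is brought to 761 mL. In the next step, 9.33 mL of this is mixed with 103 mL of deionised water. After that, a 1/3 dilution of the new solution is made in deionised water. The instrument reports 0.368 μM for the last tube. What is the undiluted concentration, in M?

0.0799 M

Overall dilution factor = 12.01 × 20 × 25.03 × 12.04 × 3 = 2.17 × 10⁵.
Original = 0.368 μM × 2.17 × 10⁵ = 7.99 × 10⁴ μM = 0.0799 M.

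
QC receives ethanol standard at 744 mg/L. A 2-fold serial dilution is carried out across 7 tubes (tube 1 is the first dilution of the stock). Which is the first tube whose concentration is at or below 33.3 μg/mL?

Tube n has concentration 744 mg/L / 2ⁿ.
Need 2ⁿ ≥ 744 mg/L / 33.3 μg/mL = 22.3, so n ≥ 4.48.
First such tube: n = 5.

tube 5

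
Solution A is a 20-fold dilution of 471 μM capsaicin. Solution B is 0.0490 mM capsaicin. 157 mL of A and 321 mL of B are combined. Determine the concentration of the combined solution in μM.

40.6 μM

C_A = 471 μM / 20 = 23.5 μM.
C_B = 0.0490 mM = 49.0 μM.
C_mix = (C_A·V_A + C_B·V_B)/(V_A + V_B) = (23.5×157 + 49.0×321) / 478.0 = 40.6 μM.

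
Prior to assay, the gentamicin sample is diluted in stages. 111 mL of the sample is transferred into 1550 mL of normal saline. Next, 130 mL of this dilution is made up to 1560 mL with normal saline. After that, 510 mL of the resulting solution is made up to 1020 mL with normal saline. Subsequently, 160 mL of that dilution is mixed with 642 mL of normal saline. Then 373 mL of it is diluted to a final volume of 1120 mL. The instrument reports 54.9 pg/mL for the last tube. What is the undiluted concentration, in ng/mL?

297 ng/mL

Overall dilution factor = 14.96 × 12 × 2 × 5.013 × 3.003 = 5405.
Original = 54.9 pg/mL × 5405 = 2.97 × 10⁵ pg/mL = 297 ng/mL.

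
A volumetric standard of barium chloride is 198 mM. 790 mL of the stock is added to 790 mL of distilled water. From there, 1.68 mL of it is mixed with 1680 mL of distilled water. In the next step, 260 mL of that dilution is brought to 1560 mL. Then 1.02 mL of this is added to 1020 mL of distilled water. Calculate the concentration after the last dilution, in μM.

0.0165 μM

Overall dilution factor = 2 × 1001 × 6 × 1001 = 1.20 × 10⁷.
198 mM / 1.20 × 10⁷ = 1.65 × 10⁻⁵ mM = 0.0165 μM.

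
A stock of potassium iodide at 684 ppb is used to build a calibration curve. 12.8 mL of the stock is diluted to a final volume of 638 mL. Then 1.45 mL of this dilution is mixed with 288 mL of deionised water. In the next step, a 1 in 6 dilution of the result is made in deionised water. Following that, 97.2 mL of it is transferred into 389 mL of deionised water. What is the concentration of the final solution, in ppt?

Overall dilution factor = 49.84 × 199.6 × 6 × 5.002 = 2.99 × 10⁵.
684 ppb / 2.99 × 10⁵ = 2.29 × 10⁻³ ppb = 2.29 ppt.

2.29 ppt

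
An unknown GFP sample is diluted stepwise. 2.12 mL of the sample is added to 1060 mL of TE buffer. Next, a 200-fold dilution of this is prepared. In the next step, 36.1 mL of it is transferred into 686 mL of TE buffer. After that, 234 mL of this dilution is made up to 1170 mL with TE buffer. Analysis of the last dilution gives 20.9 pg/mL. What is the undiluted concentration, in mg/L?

209 mg/L

Overall dilution factor = 501 × 200 × 20.00 × 5 = 1.00 × 10⁷.
Original = 20.9 pg/mL × 1.00 × 10⁷ = 2.09 × 10⁸ pg/mL = 209 mg/L.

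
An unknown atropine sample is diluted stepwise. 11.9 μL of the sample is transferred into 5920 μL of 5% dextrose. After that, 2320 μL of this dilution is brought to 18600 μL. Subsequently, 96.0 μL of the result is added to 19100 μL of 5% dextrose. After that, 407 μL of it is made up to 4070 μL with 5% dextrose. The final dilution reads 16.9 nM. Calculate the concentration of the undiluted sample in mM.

Overall dilution factor = 498.5 × 8.017 × 200.0 × 10 = 7.99 × 10⁶.
Original = 16.9 nM × 7.99 × 10⁶ = 1.35 × 10⁸ nM = 135 mM.

135 mM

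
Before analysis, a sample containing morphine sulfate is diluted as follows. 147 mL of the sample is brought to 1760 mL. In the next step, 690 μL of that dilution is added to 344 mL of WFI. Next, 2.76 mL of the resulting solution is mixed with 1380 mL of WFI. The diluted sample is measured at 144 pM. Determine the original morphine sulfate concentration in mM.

Overall dilution factor = 11.97 × 499.6 × 501 = 3.00 × 10⁶.
Original = 144 pM × 3.00 × 10⁶ = 4.31 × 10⁸ pM = 0.431 mM.

0.431 mM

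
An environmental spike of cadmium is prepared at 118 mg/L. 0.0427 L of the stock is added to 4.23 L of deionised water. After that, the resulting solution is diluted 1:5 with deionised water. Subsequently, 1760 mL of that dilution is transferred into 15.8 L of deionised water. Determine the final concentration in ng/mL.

23.6 ng/mL

Overall dilution factor = 100.1 × 5 × 9.977 = 4992.
118 mg/L / 4992 = 0.0236 mg/L = 23.6 ng/mL.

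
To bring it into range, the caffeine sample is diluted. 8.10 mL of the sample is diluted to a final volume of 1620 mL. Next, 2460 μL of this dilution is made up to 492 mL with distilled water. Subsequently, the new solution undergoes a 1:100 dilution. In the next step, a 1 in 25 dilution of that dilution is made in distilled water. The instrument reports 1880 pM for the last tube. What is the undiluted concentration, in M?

Overall dilution factor = 200 × 200 × 100 × 25 = 1.00 × 10⁸.
Original = 1880 pM × 1.00 × 10⁸ = 1.88 × 10¹¹ pM = 0.188 M.

0.188 M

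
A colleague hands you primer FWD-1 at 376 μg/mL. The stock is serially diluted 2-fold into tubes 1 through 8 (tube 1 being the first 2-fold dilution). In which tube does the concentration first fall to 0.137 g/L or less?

Tube n has concentration 376 μg/mL / 2ⁿ.
Need 2ⁿ ≥ 376 μg/mL / 0.137 g/L = 2.74, so n ≥ 1.46.
First such tube: n = 2.

tube 2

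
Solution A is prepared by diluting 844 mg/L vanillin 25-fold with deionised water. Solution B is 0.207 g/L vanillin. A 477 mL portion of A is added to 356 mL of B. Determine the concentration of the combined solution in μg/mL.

108 μg/mL

C_A = 844 mg/L / 25 = 33.8 mg/L.
C_B = 0.207 g/L = 207 mg/L.
C_mix = (C_A·V_A + C_B·V_B)/(V_A + V_B) = (33.8×477 + 207×356) / 833.0 = 108 mg/L = 108 μg/mL.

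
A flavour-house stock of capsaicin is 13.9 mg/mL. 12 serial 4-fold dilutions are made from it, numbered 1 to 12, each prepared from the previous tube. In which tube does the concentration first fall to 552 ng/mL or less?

Tube n has concentration 13.9 mg/mL / 4ⁿ.
Need 4ⁿ ≥ 13.9 mg/mL / 552 ng/mL = 2.52 × 10⁴, so n ≥ 7.31.
First such tube: n = 8.

tube 8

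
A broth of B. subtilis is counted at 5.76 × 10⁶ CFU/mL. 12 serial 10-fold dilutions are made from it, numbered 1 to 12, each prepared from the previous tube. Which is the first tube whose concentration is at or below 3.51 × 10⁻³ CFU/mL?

Tube n has concentration 5.76 × 10⁶ CFU/mL / 10ⁿ.
Need 10ⁿ ≥ 5.76 × 10⁶ CFU/mL / 3.51 × 10⁻³ CFU/mL = 1.64 × 10⁹, so n ≥ 9.22.
First such tube: n = 10.

tube 10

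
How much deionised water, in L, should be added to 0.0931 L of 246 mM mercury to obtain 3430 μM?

3430 μM = 3.43 mM.
V₂ = C₁V₁/C₂ = 246 × 0.0931 / 3.43 = 6.68 L.
Diluent to add = V₂ − V₁ = 6.68 − 0.0931 = 6.58 L.

6.58 L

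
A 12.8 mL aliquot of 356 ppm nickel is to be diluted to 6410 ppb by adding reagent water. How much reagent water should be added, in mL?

698 mL

6410 ppb = 6.41 ppm.
V₂ = C₁V₁/C₂ = 356 × 12.8 / 6.41 = 711 mL.
Diluent to add = V₂ − V₁ = 711 − 12.8 = 698 mL.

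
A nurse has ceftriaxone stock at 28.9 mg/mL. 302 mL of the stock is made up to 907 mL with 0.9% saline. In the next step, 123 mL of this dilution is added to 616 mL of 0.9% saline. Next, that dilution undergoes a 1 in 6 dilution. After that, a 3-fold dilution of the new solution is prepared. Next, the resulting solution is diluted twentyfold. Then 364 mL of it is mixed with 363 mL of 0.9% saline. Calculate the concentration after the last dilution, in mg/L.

Overall dilution factor = 3.003 × 6.008 × 6 × 3 × 20 × 1.997 = 1.30 × 10⁴.
28.9 mg/mL / 1.30 × 10⁴ = 2.23 × 10⁻³ mg/mL = 2.23 mg/L.

2.23 mg/L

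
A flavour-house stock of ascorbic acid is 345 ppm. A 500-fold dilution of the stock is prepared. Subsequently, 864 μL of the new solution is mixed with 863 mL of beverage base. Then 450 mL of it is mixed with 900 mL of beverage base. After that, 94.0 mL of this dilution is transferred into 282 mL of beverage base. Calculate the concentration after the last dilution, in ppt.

Overall dilution factor = 500 × 999.8 × 3 × 4 = 6.00 × 10⁶.
345 ppm / 6.00 × 10⁶ = 5.75 × 10⁻⁵ ppm = 57.5 ppt.

57.5 ppt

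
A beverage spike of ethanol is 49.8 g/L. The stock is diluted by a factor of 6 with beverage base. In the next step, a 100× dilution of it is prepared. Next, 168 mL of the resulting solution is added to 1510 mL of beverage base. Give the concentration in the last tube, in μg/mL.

8.31 μg/mL

Overall dilution factor = 6 × 100 × 9.988 = 5993.
49.8 g/L / 5993 = 8.31 × 10⁻³ g/L = 8.31 μg/mL.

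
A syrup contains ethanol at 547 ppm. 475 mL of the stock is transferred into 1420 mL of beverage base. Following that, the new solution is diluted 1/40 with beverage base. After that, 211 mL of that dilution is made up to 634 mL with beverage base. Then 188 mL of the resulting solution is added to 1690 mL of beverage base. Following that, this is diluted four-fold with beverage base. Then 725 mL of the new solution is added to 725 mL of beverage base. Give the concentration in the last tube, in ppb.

Overall dilution factor = 3.989 × 40 × 3.005 × 9.989 × 4 × 2 = 3.83 × 10⁴.
547 ppm / 3.83 × 10⁴ = 0.0143 ppm = 14.3 ppb.

14.3 ppb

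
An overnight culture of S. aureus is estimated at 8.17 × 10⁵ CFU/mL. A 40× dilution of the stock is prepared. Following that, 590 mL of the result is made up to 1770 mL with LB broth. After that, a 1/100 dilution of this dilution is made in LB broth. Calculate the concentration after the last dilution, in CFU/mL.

68.1 CFU/mL

Overall dilution factor = 40 × 3 × 100 = 1.20 × 10⁴.
8.17 × 10⁵ CFU/mL / 1.20 × 10⁴ = 68.1 CFU/mL.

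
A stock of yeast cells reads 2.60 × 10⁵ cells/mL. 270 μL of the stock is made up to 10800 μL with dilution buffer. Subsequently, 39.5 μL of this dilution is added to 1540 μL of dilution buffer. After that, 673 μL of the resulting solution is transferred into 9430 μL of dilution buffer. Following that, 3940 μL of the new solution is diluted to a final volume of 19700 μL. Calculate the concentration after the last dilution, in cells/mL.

2.17 cells/mL

Overall dilution factor = 40 × 39.99 × 15.01 × 5 = 1.20 × 10⁵.
2.60 × 10⁵ cells/mL / 1.20 × 10⁵ = 2.17 cells/mL.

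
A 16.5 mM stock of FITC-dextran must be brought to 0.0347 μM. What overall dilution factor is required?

4.76 × 10⁵

Factor = C₀/C_target = 16.5 mM / 0.0347 μM = 4.76 × 10⁵.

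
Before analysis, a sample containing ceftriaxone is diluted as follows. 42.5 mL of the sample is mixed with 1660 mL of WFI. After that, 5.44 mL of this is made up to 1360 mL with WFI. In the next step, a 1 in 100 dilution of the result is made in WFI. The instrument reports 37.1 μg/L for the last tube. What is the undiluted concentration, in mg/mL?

37.2 mg/mL

Overall dilution factor = 40.06 × 250 × 100 = 1.00 × 10⁶.
Original = 37.1 μg/L × 1.00 × 10⁶ = 3.72 × 10⁷ μg/L = 37.2 mg/mL.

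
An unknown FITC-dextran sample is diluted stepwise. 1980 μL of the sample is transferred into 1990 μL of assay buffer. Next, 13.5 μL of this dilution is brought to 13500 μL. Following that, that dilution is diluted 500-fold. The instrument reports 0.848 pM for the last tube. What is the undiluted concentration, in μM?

Overall dilution factor = 2.005 × 1000 × 500 = 1.00 × 10⁶.
Original = 0.848 pM × 1.00 × 10⁶ = 8.50 × 10⁵ pM = 0.850 μM.

0.850 μM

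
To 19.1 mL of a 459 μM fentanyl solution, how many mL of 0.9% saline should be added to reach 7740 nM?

1110 mL

7740 nM = 7.74 μM.
V₂ = C₁V₁/C₂ = 459 × 19.1 / 7.74 = 1133 mL.
Diluent to add = V₂ − V₁ = 1133 − 19.1 = 1110 mL.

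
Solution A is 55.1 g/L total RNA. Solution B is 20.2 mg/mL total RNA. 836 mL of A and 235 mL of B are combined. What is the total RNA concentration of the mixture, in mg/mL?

C_B = 20.2 mg/mL = 20.2 g/L.
C_mix = (C_A·V_A + C_B·V_B)/(V_A + V_B) = (55.1×836 + 20.2×235) / 1071 = 47.4 g/L = 47.4 mg/mL.

47.4 mg/mL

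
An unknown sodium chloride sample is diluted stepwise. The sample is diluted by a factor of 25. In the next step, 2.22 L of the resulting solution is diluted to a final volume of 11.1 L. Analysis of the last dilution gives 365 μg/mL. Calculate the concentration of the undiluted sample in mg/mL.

45.6 mg/mL

Overall dilution factor = 25 × 5 = 125.
Original = 365 μg/mL × 125 = 4.56 × 10⁴ μg/mL = 45.6 mg/mL.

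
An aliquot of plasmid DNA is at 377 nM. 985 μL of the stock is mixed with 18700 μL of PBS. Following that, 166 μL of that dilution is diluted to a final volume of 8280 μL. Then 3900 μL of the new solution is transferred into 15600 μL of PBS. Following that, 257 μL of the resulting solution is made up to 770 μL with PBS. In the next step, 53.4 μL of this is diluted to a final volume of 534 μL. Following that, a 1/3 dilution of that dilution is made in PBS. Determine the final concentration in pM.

0.842 pM

Overall dilution factor = 19.98 × 49.88 × 5 × 2.996 × 10 × 3 = 4.48 × 10⁵.
377 nM / 4.48 × 10⁵ = 8.42 × 10⁻⁴ nM = 0.842 pM.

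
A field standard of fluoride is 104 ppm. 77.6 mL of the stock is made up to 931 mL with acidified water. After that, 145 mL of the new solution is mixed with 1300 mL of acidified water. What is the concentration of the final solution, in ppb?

Overall dilution factor = 12.00 × 9.966 = 120.
104 ppm / 120 = 0.870 ppm = 870 ppb.

870 ppb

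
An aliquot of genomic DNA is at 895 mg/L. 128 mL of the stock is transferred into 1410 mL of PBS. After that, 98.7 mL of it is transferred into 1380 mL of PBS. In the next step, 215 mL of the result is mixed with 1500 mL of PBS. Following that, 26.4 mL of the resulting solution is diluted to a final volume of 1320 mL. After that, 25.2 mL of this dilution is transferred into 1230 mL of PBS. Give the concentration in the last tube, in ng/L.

250 ng/L

Overall dilution factor = 12.02 × 14.98 × 7.977 × 50 × 49.81 = 3.58 × 10⁶.
895 mg/L / 3.58 × 10⁶ = 2.50 × 10⁻⁴ mg/L = 250 ng/L.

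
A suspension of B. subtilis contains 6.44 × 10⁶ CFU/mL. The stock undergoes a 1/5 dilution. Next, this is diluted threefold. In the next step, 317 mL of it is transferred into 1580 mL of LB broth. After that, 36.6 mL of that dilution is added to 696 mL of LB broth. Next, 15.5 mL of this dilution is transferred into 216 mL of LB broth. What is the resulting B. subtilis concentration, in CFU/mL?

240 CFU/mL

Overall dilution factor = 5 × 3 × 5.984 × 20.02 × 14.94 = 2.68 × 10⁴.
6.44 × 10⁶ CFU/mL / 2.68 × 10⁴ = 240 CFU/mL.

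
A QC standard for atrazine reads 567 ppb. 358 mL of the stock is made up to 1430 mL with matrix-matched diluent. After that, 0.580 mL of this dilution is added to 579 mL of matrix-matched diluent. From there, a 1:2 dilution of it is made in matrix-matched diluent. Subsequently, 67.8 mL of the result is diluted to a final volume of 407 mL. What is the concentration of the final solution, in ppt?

Overall dilution factor = 3.994 × 999.3 × 2 × 6.003 = 4.79 × 10⁴.
567 ppb / 4.79 × 10⁴ = 0.0118 ppb = 11.8 ppt.

11.8 ppt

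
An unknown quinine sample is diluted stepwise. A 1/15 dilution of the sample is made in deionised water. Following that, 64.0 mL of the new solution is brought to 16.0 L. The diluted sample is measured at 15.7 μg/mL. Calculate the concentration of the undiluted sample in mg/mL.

58.9 mg/mL

Overall dilution factor = 15 × 250 = 3750.
Original = 15.7 μg/mL × 3750 = 5.89 × 10⁴ μg/mL = 58.9 mg/mL.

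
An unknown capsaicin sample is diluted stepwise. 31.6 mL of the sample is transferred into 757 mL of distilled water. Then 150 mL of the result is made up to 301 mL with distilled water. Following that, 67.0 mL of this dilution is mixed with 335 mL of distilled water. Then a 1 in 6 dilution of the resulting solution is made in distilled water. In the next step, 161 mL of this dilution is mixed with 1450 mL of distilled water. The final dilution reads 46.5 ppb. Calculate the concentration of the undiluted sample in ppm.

Overall dilution factor = 24.96 × 2.007 × 6 × 6 × 10.01 = 1.80 × 10⁴.
Original = 46.5 ppb × 1.80 × 10⁴ = 8.39 × 10⁵ ppb = 839 ppm.

839 ppm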